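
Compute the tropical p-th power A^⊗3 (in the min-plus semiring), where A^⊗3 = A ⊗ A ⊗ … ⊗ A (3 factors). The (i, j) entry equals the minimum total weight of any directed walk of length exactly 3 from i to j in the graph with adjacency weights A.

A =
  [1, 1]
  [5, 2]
A^⊗3 =
  [3, 3]
  [7, 6]

Each entry (A^⊗3)_ij equals the minimum over all length-3 walks i = v_0 → v_1 → … → v_3 = j of Σ_t A[v_t][v_{t+1}]. For example, for (i, j) = (0, 1) we minimise over 4 possible intermediate vertex sequences; the minimum is 3, attained along the walk 0 → 0 → 0 → 1.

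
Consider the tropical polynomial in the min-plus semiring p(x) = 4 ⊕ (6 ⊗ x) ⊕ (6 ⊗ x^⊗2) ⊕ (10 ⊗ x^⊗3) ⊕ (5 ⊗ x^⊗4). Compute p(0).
p(0) = 4

A tropical monomial a ⊗ x^⊗i evaluates to a + i · x. Evaluating each term at x = 0:
  Term 0 contributes 4 + 0 · 0 = 4
  Term 1 contributes 6 + 1 · 0 = 6
  Term 2 contributes 6 + 2 · 0 = 6
  Term 3 contributes 10 + 3 · 0 = 10
  Term 4 contributes 5 + 4 · 0 = 5
p(0) = ⊕ of these = min[4, 6, 6, 10, 5] = 4.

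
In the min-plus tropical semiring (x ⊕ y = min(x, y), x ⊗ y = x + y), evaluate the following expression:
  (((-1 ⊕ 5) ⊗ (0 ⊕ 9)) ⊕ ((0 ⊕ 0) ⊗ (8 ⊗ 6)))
(((-1 ⊕ 5) ⊗ (0 ⊕ 9)) ⊕ ((0 ⊕ 0) ⊗ (8 ⊗ 6))) = -1

Expand innermost to outermost. Recall ⊕ takes the minimum of its arguments and ⊗ takes their sum. Working out the expression (((-1 ⊕ 5) ⊗ (0 ⊕ 9)) ⊕ ((0 ⊕ 0) ⊗ (8 ⊗ 6))) gives -1.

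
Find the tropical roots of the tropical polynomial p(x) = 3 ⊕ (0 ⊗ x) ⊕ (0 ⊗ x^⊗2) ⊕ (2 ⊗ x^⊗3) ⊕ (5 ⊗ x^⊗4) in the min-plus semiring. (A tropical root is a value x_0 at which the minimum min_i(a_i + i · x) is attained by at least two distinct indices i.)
Roots: {-3, -2, 0, 3}

Each tropical root is a break point of the lower envelope of the lines y = a_i + i · x (there are 5 lines, with slopes 0, 1, ..., 4). Only the lines that attain the minimum somewhere contribute to roots; other lines are dominated. Here the surviving (envelope) indices are i = 4, i = 3, i = 2, i = 1, i = 0.
Intersections between consecutive envelope lines give the roots: for adjacent envelope indices i < j the intersection is x = (a_i − a_j) / (j − i). Reading off the sorted break points: {-3, -2, 0, 3}.
Verification: at each break x_0, at least two indices attain the minimum of min_i(a_i + i · x_0).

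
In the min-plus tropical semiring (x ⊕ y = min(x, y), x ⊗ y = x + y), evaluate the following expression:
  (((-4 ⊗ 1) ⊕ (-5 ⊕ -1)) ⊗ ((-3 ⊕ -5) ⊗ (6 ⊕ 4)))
(((-4 ⊗ 1) ⊕ (-5 ⊕ -1)) ⊗ ((-3 ⊕ -5) ⊗ (6 ⊕ 4))) = -6

Expand innermost to outermost. Recall ⊕ takes the minimum of its arguments and ⊗ takes their sum. Working out the expression (((-4 ⊗ 1) ⊕ (-5 ⊕ -1)) ⊗ ((-3 ⊕ -5) ⊗ (6 ⊕ 4))) gives -6.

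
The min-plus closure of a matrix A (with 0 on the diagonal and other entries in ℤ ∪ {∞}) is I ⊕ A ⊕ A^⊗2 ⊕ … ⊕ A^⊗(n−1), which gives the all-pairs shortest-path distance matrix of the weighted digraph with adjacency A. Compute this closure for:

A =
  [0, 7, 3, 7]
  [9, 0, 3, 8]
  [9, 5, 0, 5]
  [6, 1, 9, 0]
Closure =
  [0, 7, 3, 7]
  [9, 0, 3, 8]
  [9, 5, 0, 5]
  [6, 1, 4, 0]

This is the Floyd-Warshall all-pairs shortest-path computation. For each intermediate vertex k = 0, 1, …, 3, update dist[i][j] ← min(dist[i][j], dist[i][k] + dist[k][j]). The final matrix gives, for each (i, j), the minimum total weight of any directed path from i to j (possibly empty when i = j).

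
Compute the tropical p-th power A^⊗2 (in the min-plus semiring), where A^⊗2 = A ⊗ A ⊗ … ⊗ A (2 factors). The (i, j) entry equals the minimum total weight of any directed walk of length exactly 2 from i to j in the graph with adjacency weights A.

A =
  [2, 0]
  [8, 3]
A^⊗2 =
  [4, 2]
  [10, 6]

Each entry (A^⊗2)_ij equals the minimum over all length-2 walks i = v_0 → v_1 → … → v_2 = j of Σ_t A[v_t][v_{t+1}]. For example, for (i, j) = (0, 1) we minimise over 2 possible intermediate vertex sequences; the minimum is 2, attained along the walk 0 → 0 → 1.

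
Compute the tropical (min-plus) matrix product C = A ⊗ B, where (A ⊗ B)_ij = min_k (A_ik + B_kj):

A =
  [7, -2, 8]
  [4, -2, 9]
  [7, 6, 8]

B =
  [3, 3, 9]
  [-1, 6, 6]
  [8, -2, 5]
A ⊗ B =
  [-3, 4, 4]
  [-3, 4, 4]
  [5, 6, 12]

Apply the min-plus product entry-by-entry:
  C[0][0] = min over k of (A[0][0] + B[0][0] = 7 + 3 = 10, A[0][1] + B[1][0] = -2 + -1 = -3, A[0][2] + B[2][0] = 8 + 8 = 16) = -3 (attained at k = 1)
  C[0][1] = min over k of (A[0][0] + B[0][1] = 7 + 3 = 10, A[0][1] + B[1][1] = -2 + 6 = 4, A[0][2] + B[2][1] = 8 + -2 = 6) = 4 (attained at k = 1)
  C[0][2] = min over k of (A[0][0] + B[0][2] = 7 + 9 = 16, A[0][1] + B[1][2] = -2 + 6 = 4, A[0][2] + B[2][2] = 8 + 5 = 13) = 4 (attained at k = 1)
  C[1][0] = min over k of (A[1][0] + B[0][0] = 4 + 3 = 7, A[1][1] + B[1][0] = -2 + -1 = -3, A[1][2] + B[2][0] = 9 + 8 = 17) = -3 (attained at k = 1)
  C[1][1] = min over k of (A[1][0] + B[0][1] = 4 + 3 = 7, A[1][1] + B[1][1] = -2 + 6 = 4, A[1][2] + B[2][1] = 9 + -2 = 7) = 4 (attained at k = 1)
  C[1][2] = min over k of (A[1][0] + B[0][2] = 4 + 9 = 13, A[1][1] + B[1][2] = -2 + 6 = 4, A[1][2] + B[2][2] = 9 + 5 = 14) = 4 (attained at k = 1)
  C[2][0] = min over k of (A[2][0] + B[0][0] = 7 + 3 = 10, A[2][1] + B[1][0] = 6 + -1 = 5, A[2][2] + B[2][0] = 8 + 8 = 16) = 5 (attained at k = 1)
  C[2][1] = min over k of (A[2][0] + B[0][1] = 7 + 3 = 10, A[2][1] + B[1][1] = 6 + 6 = 12, A[2][2] + B[2][1] = 8 + -2 = 6) = 6 (attained at k = 2)
  C[2][2] = min over k of (A[2][0] + B[0][2] = 7 + 9 = 16, A[2][1] + B[1][2] = 6 + 6 = 12, A[2][2] + B[2][2] = 8 + 5 = 13) = 12 (attained at k = 1)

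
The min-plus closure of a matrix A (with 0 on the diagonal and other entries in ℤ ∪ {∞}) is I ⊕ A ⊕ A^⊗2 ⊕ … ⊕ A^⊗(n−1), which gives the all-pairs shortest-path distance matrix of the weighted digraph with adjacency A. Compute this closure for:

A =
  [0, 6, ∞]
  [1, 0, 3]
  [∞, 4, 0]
Closure =
  [0, 6, 9]
  [1, 0, 3]
  [5, 4, 0]

This is the Floyd-Warshall all-pairs shortest-path computation. For each intermediate vertex k = 0, 1, …, 2, update dist[i][j] ← min(dist[i][j], dist[i][k] + dist[k][j]). The final matrix gives, for each (i, j), the minimum total weight of any directed path from i to j (possibly empty when i = j).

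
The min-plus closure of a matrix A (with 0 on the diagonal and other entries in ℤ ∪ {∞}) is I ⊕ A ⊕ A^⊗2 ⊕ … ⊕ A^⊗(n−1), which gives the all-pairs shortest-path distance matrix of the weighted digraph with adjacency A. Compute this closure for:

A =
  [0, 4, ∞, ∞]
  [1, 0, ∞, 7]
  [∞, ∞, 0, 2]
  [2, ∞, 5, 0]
Closure =
  [0, 4, 16, 11]
  [1, 0, 12, 7]
  [4, 8, 0, 2]
  [2, 6, 5, 0]

This is the Floyd-Warshall all-pairs shortest-path computation. For each intermediate vertex k = 0, 1, …, 3, update dist[i][j] ← min(dist[i][j], dist[i][k] + dist[k][j]). The final matrix gives, for each (i, j), the minimum total weight of any directed path from i to j (possibly empty when i = j).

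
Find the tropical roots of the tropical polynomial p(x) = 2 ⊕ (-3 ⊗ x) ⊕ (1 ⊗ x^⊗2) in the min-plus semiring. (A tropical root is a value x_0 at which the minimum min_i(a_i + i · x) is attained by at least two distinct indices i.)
Roots: {-4, 5}

Each tropical root is a break point of the lower envelope of the lines y = a_i + i · x (there are 3 lines, with slopes 0, 1, ..., 2). Only the lines that attain the minimum somewhere contribute to roots; other lines are dominated. Here the surviving (envelope) indices are i = 2, i = 1, i = 0.
Intersections between consecutive envelope lines give the roots: for adjacent envelope indices i < j the intersection is x = (a_i − a_j) / (j − i). Reading off the sorted break points: {-4, 5}.
Verification: at each break x_0, at least two indices attain the minimum of min_i(a_i + i · x_0).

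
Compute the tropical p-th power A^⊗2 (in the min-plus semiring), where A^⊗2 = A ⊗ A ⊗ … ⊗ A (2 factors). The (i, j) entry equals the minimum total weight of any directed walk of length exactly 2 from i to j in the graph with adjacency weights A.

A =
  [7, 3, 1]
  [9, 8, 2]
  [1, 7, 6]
A^⊗2 =
  [2, 8, 5]
  [3, 9, 8]
  [7, 4, 2]

Each entry (A^⊗2)_ij equals the minimum over all length-2 walks i = v_0 → v_1 → … → v_2 = j of Σ_t A[v_t][v_{t+1}]. For example, for (i, j) = (0, 2) we minimise over 3 possible intermediate vertex sequences; the minimum is 5, attained along the walk 0 → 1 → 2.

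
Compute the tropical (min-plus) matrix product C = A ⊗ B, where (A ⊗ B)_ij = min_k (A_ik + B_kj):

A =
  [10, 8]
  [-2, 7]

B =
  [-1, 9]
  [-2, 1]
A ⊗ B =
  [6, 9]
  [-3, 7]

Apply the min-plus product entry-by-entry:
  C[0][0] = min over k of (A[0][0] + B[0][0] = 10 + -1 = 9, A[0][1] + B[1][0] = 8 + -2 = 6) = 6 (attained at k = 1)
  C[0][1] = min over k of (A[0][0] + B[0][1] = 10 + 9 = 19, A[0][1] + B[1][1] = 8 + 1 = 9) = 9 (attained at k = 1)
  C[1][0] = min over k of (A[1][0] + B[0][0] = -2 + -1 = -3, A[1][1] + B[1][0] = 7 + -2 = 5) = -3 (attained at k = 0)
  C[1][1] = min over k of (A[1][0] + B[0][1] = -2 + 9 = 7, A[1][1] + B[1][1] = 7 + 1 = 8) = 7 (attained at k = 0)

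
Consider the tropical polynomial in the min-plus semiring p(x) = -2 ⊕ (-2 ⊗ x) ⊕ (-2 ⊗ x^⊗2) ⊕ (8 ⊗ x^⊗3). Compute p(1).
p(1) = -2

A tropical monomial a ⊗ x^⊗i evaluates to a + i · x. Evaluating each term at x = 1:
  Term 0 contributes -2 + 0 · 1 = -2
  Term 1 contributes -2 + 1 · 1 = -1
  Term 2 contributes -2 + 2 · 1 = 0
  Term 3 contributes 8 + 3 · 1 = 11
p(1) = ⊕ of these = min[-2, -1, 0, 11] = -2.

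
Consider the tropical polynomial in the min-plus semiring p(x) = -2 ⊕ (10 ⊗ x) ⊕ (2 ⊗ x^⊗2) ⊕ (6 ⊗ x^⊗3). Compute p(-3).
p(-3) = -4

A tropical monomial a ⊗ x^⊗i evaluates to a + i · x. Evaluating each term at x = -3:
  Term 0 contributes -2 + 0 · -3 = -2
  Term 1 contributes 10 + 1 · -3 = 7
  Term 2 contributes 2 + 2 · -3 = -4
  Term 3 contributes 6 + 3 · -3 = -3
p(-3) = ⊕ of these = min[-2, 7, -4, -3] = -4.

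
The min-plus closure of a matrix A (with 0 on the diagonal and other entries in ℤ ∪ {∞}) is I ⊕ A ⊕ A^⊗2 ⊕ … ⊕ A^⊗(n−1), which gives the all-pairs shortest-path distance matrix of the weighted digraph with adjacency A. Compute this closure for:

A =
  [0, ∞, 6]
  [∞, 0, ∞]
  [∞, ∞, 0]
Closure =
  [0, ∞, 6]
  [∞, 0, ∞]
  [∞, ∞, 0]

This is the Floyd-Warshall all-pairs shortest-path computation. For each intermediate vertex k = 0, 1, …, 2, update dist[i][j] ← min(dist[i][j], dist[i][k] + dist[k][j]). The final matrix gives, for each (i, j), the minimum total weight of any directed path from i to j (possibly empty when i = j).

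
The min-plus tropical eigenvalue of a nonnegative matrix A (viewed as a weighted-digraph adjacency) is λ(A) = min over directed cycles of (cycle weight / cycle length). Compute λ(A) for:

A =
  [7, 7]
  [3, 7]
λ(A) = 5

Enumerate directed cycles and compute their means (weight / length). Sample:
  cycle 0 → 0: weight = 7, length = 1, mean = 7/1 ≈ 7.000
  cycle 1 → 1: weight = 7, length = 1, mean = 7/1 ≈ 7.000
  cycle 0 → 1 → 0: weight = 10, length = 2, mean = 10/2 ≈ 5.000
  cycle 1 → 0 → 1: weight = 10, length = 2, mean = 10/2 ≈ 5.000
Minimum mean = 5.000, attained e.g. along the cycle 0 → 1 → 0 with weight 10 and length 2. So λ(A) = 10/2 = 5.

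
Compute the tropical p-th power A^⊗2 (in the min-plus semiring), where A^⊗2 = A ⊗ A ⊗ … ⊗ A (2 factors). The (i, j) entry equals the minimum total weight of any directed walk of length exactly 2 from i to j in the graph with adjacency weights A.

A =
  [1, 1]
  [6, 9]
A^⊗2 =
  [2, 2]
  [7, 7]

Each entry (A^⊗2)_ij equals the minimum over all length-2 walks i = v_0 → v_1 → … → v_2 = j of Σ_t A[v_t][v_{t+1}]. For example, for (i, j) = (0, 1) we minimise over 2 possible intermediate vertex sequences; the minimum is 2, attained along the walk 0 → 0 → 1.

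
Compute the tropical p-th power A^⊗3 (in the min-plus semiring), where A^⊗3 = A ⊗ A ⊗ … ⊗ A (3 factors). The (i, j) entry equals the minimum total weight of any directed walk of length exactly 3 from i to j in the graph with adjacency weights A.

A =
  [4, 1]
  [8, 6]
A^⊗3 =
  [12, 9]
  [16, 13]

Each entry (A^⊗3)_ij equals the minimum over all length-3 walks i = v_0 → v_1 → … → v_3 = j of Σ_t A[v_t][v_{t+1}]. For example, for (i, j) = (0, 1) we minimise over 4 possible intermediate vertex sequences; the minimum is 9, attained along the walk 0 → 0 → 0 → 1.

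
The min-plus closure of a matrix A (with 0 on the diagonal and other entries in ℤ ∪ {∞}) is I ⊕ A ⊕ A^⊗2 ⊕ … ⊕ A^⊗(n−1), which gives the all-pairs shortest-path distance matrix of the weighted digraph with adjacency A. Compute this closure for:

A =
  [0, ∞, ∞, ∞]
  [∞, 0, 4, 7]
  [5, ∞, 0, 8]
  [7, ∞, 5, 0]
Closure =
  [0, ∞, ∞, ∞]
  [9, 0, 4, 7]
  [5, ∞, 0, 8]
  [7, ∞, 5, 0]

This is the Floyd-Warshall all-pairs shortest-path computation. For each intermediate vertex k = 0, 1, …, 3, update dist[i][j] ← min(dist[i][j], dist[i][k] + dist[k][j]). The final matrix gives, for each (i, j), the minimum total weight of any directed path from i to j (possibly empty when i = j).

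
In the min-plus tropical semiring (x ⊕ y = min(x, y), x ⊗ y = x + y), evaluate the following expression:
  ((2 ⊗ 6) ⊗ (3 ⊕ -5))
((2 ⊗ 6) ⊗ (3 ⊕ -5)) = 3

Expand innermost to outermost. Recall ⊕ takes the minimum of its arguments and ⊗ takes their sum. Working out the expression ((2 ⊗ 6) ⊗ (3 ⊕ -5)) gives 3.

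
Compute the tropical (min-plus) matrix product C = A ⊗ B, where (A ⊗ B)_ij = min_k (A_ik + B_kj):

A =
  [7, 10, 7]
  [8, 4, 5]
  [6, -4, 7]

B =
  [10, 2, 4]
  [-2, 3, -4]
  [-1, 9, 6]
A ⊗ B =
  [6, 9, 6]
  [2, 7, 0]
  [-6, -1, -8]

Apply the min-plus product entry-by-entry:
  C[0][0] = min over k of (A[0][0] + B[0][0] = 7 + 10 = 17, A[0][1] + B[1][0] = 10 + -2 = 8, A[0][2] + B[2][0] = 7 + -1 = 6) = 6 (attained at k = 2)
  C[0][1] = min over k of (A[0][0] + B[0][1] = 7 + 2 = 9, A[0][1] + B[1][1] = 10 + 3 = 13, A[0][2] + B[2][1] = 7 + 9 = 16) = 9 (attained at k = 0)
  C[0][2] = min over k of (A[0][0] + B[0][2] = 7 + 4 = 11, A[0][1] + B[1][2] = 10 + -4 = 6, A[0][2] + B[2][2] = 7 + 6 = 13) = 6 (attained at k = 1)
  C[1][0] = min over k of (A[1][0] + B[0][0] = 8 + 10 = 18, A[1][1] + B[1][0] = 4 + -2 = 2, A[1][2] + B[2][0] = 5 + -1 = 4) = 2 (attained at k = 1)
  C[1][1] = min over k of (A[1][0] + B[0][1] = 8 + 2 = 10, A[1][1] + B[1][1] = 4 + 3 = 7, A[1][2] + B[2][1] = 5 + 9 = 14) = 7 (attained at k = 1)
  C[1][2] = min over k of (A[1][0] + B[0][2] = 8 + 4 = 12, A[1][1] + B[1][2] = 4 + -4 = 0, A[1][2] + B[2][2] = 5 + 6 = 11) = 0 (attained at k = 1)
  C[2][0] = min over k of (A[2][0] + B[0][0] = 6 + 10 = 16, A[2][1] + B[1][0] = -4 + -2 = -6, A[2][2] + B[2][0] = 7 + -1 = 6) = -6 (attained at k = 1)
  C[2][1] = min over k of (A[2][0] + B[0][1] = 6 + 2 = 8, A[2][1] + B[1][1] = -4 + 3 = -1, A[2][2] + B[2][1] = 7 + 9 = 16) = -1 (attained at k = 1)
  C[2][2] = min over k of (A[2][0] + B[0][2] = 6 + 4 = 10, A[2][1] + B[1][2] = -4 + -4 = -8, A[2][2] + B[2][2] = 7 + 6 = 13) = -8 (attained at k = 1)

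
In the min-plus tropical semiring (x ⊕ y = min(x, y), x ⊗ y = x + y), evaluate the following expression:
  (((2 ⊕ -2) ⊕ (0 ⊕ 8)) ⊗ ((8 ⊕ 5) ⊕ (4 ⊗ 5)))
(((2 ⊕ -2) ⊕ (0 ⊕ 8)) ⊗ ((8 ⊕ 5) ⊕ (4 ⊗ 5))) = 3

Expand innermost to outermost. Recall ⊕ takes the minimum of its arguments and ⊗ takes their sum. Working out the expression (((2 ⊕ -2) ⊕ (0 ⊕ 8)) ⊗ ((8 ⊕ 5) ⊕ (4 ⊗ 5))) gives 3.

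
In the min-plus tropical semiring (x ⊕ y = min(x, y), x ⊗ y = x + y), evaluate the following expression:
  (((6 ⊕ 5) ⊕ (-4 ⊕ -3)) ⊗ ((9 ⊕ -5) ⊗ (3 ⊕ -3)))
(((6 ⊕ 5) ⊕ (-4 ⊕ -3)) ⊗ ((9 ⊕ -5) ⊗ (3 ⊕ -3))) = -12

Expand innermost to outermost. Recall ⊕ takes the minimum of its arguments and ⊗ takes their sum. Working out the expression (((6 ⊕ 5) ⊕ (-4 ⊕ -3)) ⊗ ((9 ⊕ -5) ⊗ (3 ⊕ -3))) gives -12.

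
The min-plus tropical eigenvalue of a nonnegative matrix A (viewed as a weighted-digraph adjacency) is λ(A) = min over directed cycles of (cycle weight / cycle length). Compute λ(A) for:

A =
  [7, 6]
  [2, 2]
λ(A) = 2

Enumerate directed cycles and compute their means (weight / length). Sample:
  cycle 0 → 0: weight = 7, length = 1, mean = 7/1 ≈ 7.000
  cycle 1 → 1: weight = 2, length = 1, mean = 2/1 ≈ 2.000
  cycle 0 → 1 → 0: weight = 8, length = 2, mean = 8/2 ≈ 4.000
  cycle 1 → 0 → 1: weight = 8, length = 2, mean = 8/2 ≈ 4.000
Minimum mean = 2.000, attained e.g. along the cycle 1 → 1 with weight 2 and length 1. So λ(A) = 2/1 = 2.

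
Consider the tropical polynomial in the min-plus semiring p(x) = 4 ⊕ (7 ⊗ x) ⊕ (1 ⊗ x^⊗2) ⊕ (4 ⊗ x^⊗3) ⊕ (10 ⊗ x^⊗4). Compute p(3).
p(3) = 4

A tropical monomial a ⊗ x^⊗i evaluates to a + i · x. Evaluating each term at x = 3:
  Term 0 contributes 4 + 0 · 3 = 4
  Term 1 contributes 7 + 1 · 3 = 10
  Term 2 contributes 1 + 2 · 3 = 7
  Term 3 contributes 4 + 3 · 3 = 13
  Term 4 contributes 10 + 4 · 3 = 22
p(3) = ⊕ of these = min[4, 10, 7, 13, 22] = 4.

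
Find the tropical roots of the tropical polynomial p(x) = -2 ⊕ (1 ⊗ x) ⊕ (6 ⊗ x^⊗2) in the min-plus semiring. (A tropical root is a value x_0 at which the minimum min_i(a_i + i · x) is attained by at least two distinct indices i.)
Roots: {-5, -3}

Each tropical root is a break point of the lower envelope of the lines y = a_i + i · x (there are 3 lines, with slopes 0, 1, ..., 2). Only the lines that attain the minimum somewhere contribute to roots; other lines are dominated. Here the surviving (envelope) indices are i = 2, i = 1, i = 0.
Intersections between consecutive envelope lines give the roots: for adjacent envelope indices i < j the intersection is x = (a_i − a_j) / (j − i). Reading off the sorted break points: {-5, -3}.
Verification: at each break x_0, at least two indices attain the minimum of min_i(a_i + i · x_0).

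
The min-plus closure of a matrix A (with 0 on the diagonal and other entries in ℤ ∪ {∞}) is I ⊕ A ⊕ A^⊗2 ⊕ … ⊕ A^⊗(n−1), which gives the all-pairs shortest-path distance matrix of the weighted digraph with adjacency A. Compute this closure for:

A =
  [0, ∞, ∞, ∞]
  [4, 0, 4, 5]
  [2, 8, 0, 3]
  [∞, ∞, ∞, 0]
Closure =
  [0, ∞, ∞, ∞]
  [4, 0, 4, 5]
  [2, 8, 0, 3]
  [∞, ∞, ∞, 0]

This is the Floyd-Warshall all-pairs shortest-path computation. For each intermediate vertex k = 0, 1, …, 3, update dist[i][j] ← min(dist[i][j], dist[i][k] + dist[k][j]). The final matrix gives, for each (i, j), the minimum total weight of any directed path from i to j (possibly empty when i = j).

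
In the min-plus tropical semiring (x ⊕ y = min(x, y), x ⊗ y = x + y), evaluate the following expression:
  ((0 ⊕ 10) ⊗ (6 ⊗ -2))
((0 ⊕ 10) ⊗ (6 ⊗ -2)) = 4

Expand innermost to outermost. Recall ⊕ takes the minimum of its arguments and ⊗ takes their sum. Working out the expression ((0 ⊕ 10) ⊗ (6 ⊗ -2)) gives 4.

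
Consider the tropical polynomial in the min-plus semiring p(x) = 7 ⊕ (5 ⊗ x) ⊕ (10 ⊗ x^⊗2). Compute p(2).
p(2) = 7

A tropical monomial a ⊗ x^⊗i evaluates to a + i · x. Evaluating each term at x = 2:
  Term 0 contributes 7 + 0 · 2 = 7
  Term 1 contributes 5 + 1 · 2 = 7
  Term 2 contributes 10 + 2 · 2 = 14
p(2) = ⊕ of these = min[7, 7, 14] = 7.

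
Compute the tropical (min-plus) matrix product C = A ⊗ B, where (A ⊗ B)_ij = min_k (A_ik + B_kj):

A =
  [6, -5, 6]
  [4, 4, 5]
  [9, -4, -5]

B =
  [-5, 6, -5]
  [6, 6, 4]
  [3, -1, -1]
A ⊗ B =
  [1, 1, -1]
  [-1, 4, -1]
  [-2, -6, -6]

Apply the min-plus product entry-by-entry:
  C[0][0] = min over k of (A[0][0] + B[0][0] = 6 + -5 = 1, A[0][1] + B[1][0] = -5 + 6 = 1, A[0][2] + B[2][0] = 6 + 3 = 9) = 1 (attained at k = 0)
  C[0][1] = min over k of (A[0][0] + B[0][1] = 6 + 6 = 12, A[0][1] + B[1][1] = -5 + 6 = 1, A[0][2] + B[2][1] = 6 + -1 = 5) = 1 (attained at k = 1)
  C[0][2] = min over k of (A[0][0] + B[0][2] = 6 + -5 = 1, A[0][1] + B[1][2] = -5 + 4 = -1, A[0][2] + B[2][2] = 6 + -1 = 5) = -1 (attained at k = 1)
  C[1][0] = min over k of (A[1][0] + B[0][0] = 4 + -5 = -1, A[1][1] + B[1][0] = 4 + 6 = 10, A[1][2] + B[2][0] = 5 + 3 = 8) = -1 (attained at k = 0)
  C[1][1] = min over k of (A[1][0] + B[0][1] = 4 + 6 = 10, A[1][1] + B[1][1] = 4 + 6 = 10, A[1][2] + B[2][1] = 5 + -1 = 4) = 4 (attained at k = 2)
  C[1][2] = min over k of (A[1][0] + B[0][2] = 4 + -5 = -1, A[1][1] + B[1][2] = 4 + 4 = 8, A[1][2] + B[2][2] = 5 + -1 = 4) = -1 (attained at k = 0)
  C[2][0] = min over k of (A[2][0] + B[0][0] = 9 + -5 = 4, A[2][1] + B[1][0] = -4 + 6 = 2, A[2][2] + B[2][0] = -5 + 3 = -2) = -2 (attained at k = 2)
  C[2][1] = min over k of (A[2][0] + B[0][1] = 9 + 6 = 15, A[2][1] + B[1][1] = -4 + 6 = 2, A[2][2] + B[2][1] = -5 + -1 = -6) = -6 (attained at k = 2)
  C[2][2] = min over k of (A[2][0] + B[0][2] = 9 + -5 = 4, A[2][1] + B[1][2] = -4 + 4 = 0, A[2][2] + B[2][2] = -5 + -1 = -6) = -6 (attained at k = 2)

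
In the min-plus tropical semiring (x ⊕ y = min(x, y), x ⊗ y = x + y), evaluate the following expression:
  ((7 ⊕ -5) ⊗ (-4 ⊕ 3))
((7 ⊕ -5) ⊗ (-4 ⊕ 3)) = -9

Expand innermost to outermost. Recall ⊕ takes the minimum of its arguments and ⊗ takes their sum. Working out the expression ((7 ⊕ -5) ⊗ (-4 ⊕ 3)) gives -9.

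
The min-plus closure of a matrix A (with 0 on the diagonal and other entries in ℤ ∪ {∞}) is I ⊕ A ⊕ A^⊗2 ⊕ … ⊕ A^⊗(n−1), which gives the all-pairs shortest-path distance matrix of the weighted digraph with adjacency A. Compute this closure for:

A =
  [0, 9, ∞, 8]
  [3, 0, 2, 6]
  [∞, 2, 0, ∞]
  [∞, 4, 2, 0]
Closure =
  [0, 9, 10, 8]
  [3, 0, 2, 6]
  [5, 2, 0, 8]
  [7, 4, 2, 0]

This is the Floyd-Warshall all-pairs shortest-path computation. For each intermediate vertex k = 0, 1, …, 3, update dist[i][j] ← min(dist[i][j], dist[i][k] + dist[k][j]). The final matrix gives, for each (i, j), the minimum total weight of any directed path from i to j (possibly empty when i = j).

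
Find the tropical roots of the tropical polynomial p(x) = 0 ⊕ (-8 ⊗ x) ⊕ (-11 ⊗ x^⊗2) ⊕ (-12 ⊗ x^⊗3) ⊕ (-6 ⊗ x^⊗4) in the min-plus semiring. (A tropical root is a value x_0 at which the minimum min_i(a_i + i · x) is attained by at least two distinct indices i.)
Roots: {-6, 1, 3, 8}

Each tropical root is a break point of the lower envelope of the lines y = a_i + i · x (there are 5 lines, with slopes 0, 1, ..., 4). Only the lines that attain the minimum somewhere contribute to roots; other lines are dominated. Here the surviving (envelope) indices are i = 4, i = 3, i = 2, i = 1, i = 0.
Intersections between consecutive envelope lines give the roots: for adjacent envelope indices i < j the intersection is x = (a_i − a_j) / (j − i). Reading off the sorted break points: {-6, 1, 3, 8}.
Verification: at each break x_0, at least two indices attain the minimum of min_i(a_i + i · x_0).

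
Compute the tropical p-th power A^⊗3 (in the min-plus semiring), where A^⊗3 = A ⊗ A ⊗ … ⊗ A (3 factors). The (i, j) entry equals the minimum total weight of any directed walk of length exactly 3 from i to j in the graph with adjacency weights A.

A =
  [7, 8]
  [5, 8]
A^⊗3 =
  [20, 21]
  [18, 20]

Each entry (A^⊗3)_ij equals the minimum over all length-3 walks i = v_0 → v_1 → … → v_3 = j of Σ_t A[v_t][v_{t+1}]. For example, for (i, j) = (0, 1) we minimise over 4 possible intermediate vertex sequences; the minimum is 21, attained along the walk 0 → 1 → 0 → 1.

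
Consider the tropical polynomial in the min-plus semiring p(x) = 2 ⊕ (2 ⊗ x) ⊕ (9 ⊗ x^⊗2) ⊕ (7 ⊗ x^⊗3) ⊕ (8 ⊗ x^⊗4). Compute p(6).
p(6) = 2

A tropical monomial a ⊗ x^⊗i evaluates to a + i · x. Evaluating each term at x = 6:
  Term 0 contributes 2 + 0 · 6 = 2
  Term 1 contributes 2 + 1 · 6 = 8
  Term 2 contributes 9 + 2 · 6 = 21
  Term 3 contributes 7 + 3 · 6 = 25
  Term 4 contributes 8 + 4 · 6 = 32
p(6) = ⊕ of these = min[2, 8, 21, 25, 32] = 2.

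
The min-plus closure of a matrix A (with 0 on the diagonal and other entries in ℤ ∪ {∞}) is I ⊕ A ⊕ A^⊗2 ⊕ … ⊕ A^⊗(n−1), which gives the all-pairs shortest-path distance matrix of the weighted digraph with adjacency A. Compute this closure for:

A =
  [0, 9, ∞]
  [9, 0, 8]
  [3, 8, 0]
Closure =
  [0, 9, 17]
  [9, 0, 8]
  [3, 8, 0]

This is the Floyd-Warshall all-pairs shortest-path computation. For each intermediate vertex k = 0, 1, …, 2, update dist[i][j] ← min(dist[i][j], dist[i][k] + dist[k][j]). The final matrix gives, for each (i, j), the minimum total weight of any directed path from i to j (possibly empty when i = j).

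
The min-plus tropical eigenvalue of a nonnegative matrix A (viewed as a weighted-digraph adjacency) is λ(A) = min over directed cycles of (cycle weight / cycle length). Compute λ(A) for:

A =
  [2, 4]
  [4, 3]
λ(A) = 2

Enumerate directed cycles and compute their means (weight / length). Sample:
  cycle 0 → 0: weight = 2, length = 1, mean = 2/1 ≈ 2.000
  cycle 1 → 1: weight = 3, length = 1, mean = 3/1 ≈ 3.000
  cycle 0 → 1 → 0: weight = 8, length = 2, mean = 8/2 ≈ 4.000
  cycle 1 → 0 → 1: weight = 8, length = 2, mean = 8/2 ≈ 4.000
Minimum mean = 2.000, attained e.g. along the cycle 0 → 0 with weight 2 and length 1. So λ(A) = 2/1 = 2.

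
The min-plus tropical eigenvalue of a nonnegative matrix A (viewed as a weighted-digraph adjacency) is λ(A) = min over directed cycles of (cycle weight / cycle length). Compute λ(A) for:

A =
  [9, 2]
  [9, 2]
λ(A) = 2

Enumerate directed cycles and compute their means (weight / length). Sample:
  cycle 0 → 0: weight = 9, length = 1, mean = 9/1 ≈ 9.000
  cycle 1 → 1: weight = 2, length = 1, mean = 2/1 ≈ 2.000
  cycle 0 → 1 → 0: weight = 11, length = 2, mean = 11/2 ≈ 5.500
  cycle 1 → 0 → 1: weight = 11, length = 2, mean = 11/2 ≈ 5.500
Minimum mean = 2.000, attained e.g. along the cycle 1 → 1 with weight 2 and length 1. So λ(A) = 2/1 = 2.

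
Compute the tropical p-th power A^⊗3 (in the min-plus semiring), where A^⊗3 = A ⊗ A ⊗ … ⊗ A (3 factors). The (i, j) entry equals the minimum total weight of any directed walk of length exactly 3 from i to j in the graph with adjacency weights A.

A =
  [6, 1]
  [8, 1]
A^⊗3 =
  [10, 3]
  [10, 3]

Each entry (A^⊗3)_ij equals the minimum over all length-3 walks i = v_0 → v_1 → … → v_3 = j of Σ_t A[v_t][v_{t+1}]. For example, for (i, j) = (0, 1) we minimise over 4 possible intermediate vertex sequences; the minimum is 3, attained along the walk 0 → 1 → 1 → 1.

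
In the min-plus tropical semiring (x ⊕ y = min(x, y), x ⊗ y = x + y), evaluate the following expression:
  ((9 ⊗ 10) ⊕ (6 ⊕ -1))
((9 ⊗ 10) ⊕ (6 ⊕ -1)) = -1

Expand innermost to outermost. Recall ⊕ takes the minimum of its arguments and ⊗ takes their sum. Working out the expression ((9 ⊗ 10) ⊕ (6 ⊕ -1)) gives -1.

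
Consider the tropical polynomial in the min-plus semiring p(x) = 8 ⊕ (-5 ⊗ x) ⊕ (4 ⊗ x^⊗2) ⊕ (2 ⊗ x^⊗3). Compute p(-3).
p(-3) = -8

A tropical monomial a ⊗ x^⊗i evaluates to a + i · x. Evaluating each term at x = -3:
  Term 0 contributes 8 + 0 · -3 = 8
  Term 1 contributes -5 + 1 · -3 = -8
  Term 2 contributes 4 + 2 · -3 = -2
  Term 3 contributes 2 + 3 · -3 = -7
p(-3) = ⊕ of these = min[8, -8, -2, -7] = -8.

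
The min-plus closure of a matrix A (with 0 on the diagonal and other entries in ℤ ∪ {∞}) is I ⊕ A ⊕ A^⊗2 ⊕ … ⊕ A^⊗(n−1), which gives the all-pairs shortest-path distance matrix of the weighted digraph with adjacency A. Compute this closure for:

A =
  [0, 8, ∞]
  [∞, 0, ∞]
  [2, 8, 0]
Closure =
  [0, 8, ∞]
  [∞, 0, ∞]
  [2, 8, 0]

This is the Floyd-Warshall all-pairs shortest-path computation. For each intermediate vertex k = 0, 1, …, 2, update dist[i][j] ← min(dist[i][j], dist[i][k] + dist[k][j]). The final matrix gives, for each (i, j), the minimum total weight of any directed path from i to j (possibly empty when i = j).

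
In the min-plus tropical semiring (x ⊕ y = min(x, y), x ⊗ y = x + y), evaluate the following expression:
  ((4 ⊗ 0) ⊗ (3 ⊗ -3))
((4 ⊗ 0) ⊗ (3 ⊗ -3)) = 4

Expand innermost to outermost. Recall ⊕ takes the minimum of its arguments and ⊗ takes their sum. Working out the expression ((4 ⊗ 0) ⊗ (3 ⊗ -3)) gives 4.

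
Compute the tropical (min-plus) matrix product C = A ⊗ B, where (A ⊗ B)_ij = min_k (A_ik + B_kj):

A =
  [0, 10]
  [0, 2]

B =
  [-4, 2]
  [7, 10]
A ⊗ B =
  [-4, 2]
  [-4, 2]

Apply the min-plus product entry-by-entry:
  C[0][0] = min over k of (A[0][0] + B[0][0] = 0 + -4 = -4, A[0][1] + B[1][0] = 10 + 7 = 17) = -4 (attained at k = 0)
  C[0][1] = min over k of (A[0][0] + B[0][1] = 0 + 2 = 2, A[0][1] + B[1][1] = 10 + 10 = 20) = 2 (attained at k = 0)
  C[1][0] = min over k of (A[1][0] + B[0][0] = 0 + -4 = -4, A[1][1] + B[1][0] = 2 + 7 = 9) = -4 (attained at k = 0)
  C[1][1] = min over k of (A[1][0] + B[0][1] = 0 + 2 = 2, A[1][1] + B[1][1] = 2 + 10 = 12) = 2 (attained at k = 0)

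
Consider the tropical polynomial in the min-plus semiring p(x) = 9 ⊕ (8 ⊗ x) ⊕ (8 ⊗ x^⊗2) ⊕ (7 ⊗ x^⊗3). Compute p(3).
p(3) = 9

A tropical monomial a ⊗ x^⊗i evaluates to a + i · x. Evaluating each term at x = 3:
  Term 0 contributes 9 + 0 · 3 = 9
  Term 1 contributes 8 + 1 · 3 = 11
  Term 2 contributes 8 + 2 · 3 = 14
  Term 3 contributes 7 + 3 · 3 = 16
p(3) = ⊕ of these = min[9, 11, 14, 16] = 9.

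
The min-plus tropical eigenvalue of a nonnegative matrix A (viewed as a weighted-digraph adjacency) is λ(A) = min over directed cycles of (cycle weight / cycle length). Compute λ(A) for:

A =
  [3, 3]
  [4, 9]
λ(A) = 3

Enumerate directed cycles and compute their means (weight / length). Sample:
  cycle 0 → 0: weight = 3, length = 1, mean = 3/1 ≈ 3.000
  cycle 1 → 1: weight = 9, length = 1, mean = 9/1 ≈ 9.000
  cycle 0 → 1 → 0: weight = 7, length = 2, mean = 7/2 ≈ 3.500
  cycle 1 → 0 → 1: weight = 7, length = 2, mean = 7/2 ≈ 3.500
Minimum mean = 3.000, attained e.g. along the cycle 0 → 0 with weight 3 and length 1. So λ(A) = 3/1 = 3.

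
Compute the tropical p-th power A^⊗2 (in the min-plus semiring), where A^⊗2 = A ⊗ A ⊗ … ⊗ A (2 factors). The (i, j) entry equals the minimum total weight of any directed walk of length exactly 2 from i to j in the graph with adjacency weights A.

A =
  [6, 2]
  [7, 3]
A^⊗2 =
  [9, 5]
  [10, 6]

Each entry (A^⊗2)_ij equals the minimum over all length-2 walks i = v_0 → v_1 → … → v_2 = j of Σ_t A[v_t][v_{t+1}]. For example, for (i, j) = (0, 1) we minimise over 2 possible intermediate vertex sequences; the minimum is 5, attained along the walk 0 → 1 → 1.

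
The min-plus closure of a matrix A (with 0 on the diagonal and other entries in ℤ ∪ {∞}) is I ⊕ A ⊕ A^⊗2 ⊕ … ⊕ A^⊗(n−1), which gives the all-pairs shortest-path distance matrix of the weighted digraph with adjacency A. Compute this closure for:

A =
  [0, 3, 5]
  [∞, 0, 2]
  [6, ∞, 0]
Closure =
  [0, 3, 5]
  [8, 0, 2]
  [6, 9, 0]

This is the Floyd-Warshall all-pairs shortest-path computation. For each intermediate vertex k = 0, 1, …, 2, update dist[i][j] ← min(dist[i][j], dist[i][k] + dist[k][j]). The final matrix gives, for each (i, j), the minimum total weight of any directed path from i to j (possibly empty when i = j).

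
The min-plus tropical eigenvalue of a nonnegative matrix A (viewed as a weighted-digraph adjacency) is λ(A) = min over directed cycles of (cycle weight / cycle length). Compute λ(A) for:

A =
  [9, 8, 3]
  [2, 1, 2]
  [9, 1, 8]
λ(A) = 1

Enumerate directed cycles and compute their means (weight / length). Sample:
  cycle 0 → 0: weight = 9, length = 1, mean = 9/1 ≈ 9.000
  cycle 1 → 1: weight = 1, length = 1, mean = 1/1 ≈ 1.000
  cycle 2 → 2: weight = 8, length = 1, mean = 8/1 ≈ 8.000
  cycle 0 → 1 → 0: weight = 10, length = 2, mean = 10/2 ≈ 5.000
  cycle 0 → 2 → 0: weight = 12, length = 2, mean = 12/2 ≈ 6.000
  cycle 1 → 0 → 1: weight = 10, length = 2, mean = 10/2 ≈ 5.000
Minimum mean = 1.000, attained e.g. along the cycle 1 → 1 with weight 1 and length 1. So λ(A) = 1/1 = 1.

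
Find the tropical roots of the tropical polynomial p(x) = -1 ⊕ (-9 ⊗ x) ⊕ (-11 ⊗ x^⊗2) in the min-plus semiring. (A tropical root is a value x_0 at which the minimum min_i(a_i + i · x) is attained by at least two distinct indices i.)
Roots: {2, 8}

Each tropical root is a break point of the lower envelope of the lines y = a_i + i · x (there are 3 lines, with slopes 0, 1, ..., 2). Only the lines that attain the minimum somewhere contribute to roots; other lines are dominated. Here the surviving (envelope) indices are i = 2, i = 1, i = 0.
Intersections between consecutive envelope lines give the roots: for adjacent envelope indices i < j the intersection is x = (a_i − a_j) / (j − i). Reading off the sorted break points: {2, 8}.
Verification: at each break x_0, at least two indices attain the minimum of min_i(a_i + i · x_0).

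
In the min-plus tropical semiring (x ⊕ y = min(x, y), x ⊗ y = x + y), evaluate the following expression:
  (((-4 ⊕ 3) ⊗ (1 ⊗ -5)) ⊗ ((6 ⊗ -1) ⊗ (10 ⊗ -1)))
(((-4 ⊕ 3) ⊗ (1 ⊗ -5)) ⊗ ((6 ⊗ -1) ⊗ (10 ⊗ -1))) = 6

Expand innermost to outermost. Recall ⊕ takes the minimum of its arguments and ⊗ takes their sum. Working out the expression (((-4 ⊕ 3) ⊗ (1 ⊗ -5)) ⊗ ((6 ⊗ -1) ⊗ (10 ⊗ -1))) gives 6.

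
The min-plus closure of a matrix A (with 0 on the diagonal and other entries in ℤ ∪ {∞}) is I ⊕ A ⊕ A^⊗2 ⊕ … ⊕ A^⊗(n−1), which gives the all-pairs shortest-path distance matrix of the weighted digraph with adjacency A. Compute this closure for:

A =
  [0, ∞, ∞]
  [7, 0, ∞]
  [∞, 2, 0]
Closure =
  [0, ∞, ∞]
  [7, 0, ∞]
  [9, 2, 0]

This is the Floyd-Warshall all-pairs shortest-path computation. For each intermediate vertex k = 0, 1, …, 2, update dist[i][j] ← min(dist[i][j], dist[i][k] + dist[k][j]). The final matrix gives, for each (i, j), the minimum total weight of any directed path from i to j (possibly empty when i = j).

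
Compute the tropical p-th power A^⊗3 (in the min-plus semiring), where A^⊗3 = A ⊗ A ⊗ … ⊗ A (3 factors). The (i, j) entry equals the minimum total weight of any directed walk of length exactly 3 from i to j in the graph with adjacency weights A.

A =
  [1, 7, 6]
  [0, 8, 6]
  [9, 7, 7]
A^⊗3 =
  [3, 9, 8]
  [2, 8, 7]
  [8, 14, 13]

Each entry (A^⊗3)_ij equals the minimum over all length-3 walks i = v_0 → v_1 → … → v_3 = j of Σ_t A[v_t][v_{t+1}]. For example, for (i, j) = (0, 2) we minimise over 9 possible intermediate vertex sequences; the minimum is 8, attained along the walk 0 → 0 → 0 → 2.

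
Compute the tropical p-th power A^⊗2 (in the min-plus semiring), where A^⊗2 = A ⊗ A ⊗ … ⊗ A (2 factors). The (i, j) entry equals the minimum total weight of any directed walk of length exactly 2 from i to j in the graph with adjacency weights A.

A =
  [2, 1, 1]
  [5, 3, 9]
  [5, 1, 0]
A^⊗2 =
  [4, 2, 1]
  [7, 6, 6]
  [5, 1, 0]

Each entry (A^⊗2)_ij equals the minimum over all length-2 walks i = v_0 → v_1 → … → v_2 = j of Σ_t A[v_t][v_{t+1}]. For example, for (i, j) = (0, 2) we minimise over 3 possible intermediate vertex sequences; the minimum is 1, attained along the walk 0 → 2 → 2.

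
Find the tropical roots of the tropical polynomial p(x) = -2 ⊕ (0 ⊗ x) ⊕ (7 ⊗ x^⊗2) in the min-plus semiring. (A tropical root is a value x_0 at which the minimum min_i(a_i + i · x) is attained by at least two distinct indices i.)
Roots: {-7, -2}

Each tropical root is a break point of the lower envelope of the lines y = a_i + i · x (there are 3 lines, with slopes 0, 1, ..., 2). Only the lines that attain the minimum somewhere contribute to roots; other lines are dominated. Here the surviving (envelope) indices are i = 2, i = 1, i = 0.
Intersections between consecutive envelope lines give the roots: for adjacent envelope indices i < j the intersection is x = (a_i − a_j) / (j − i). Reading off the sorted break points: {-7, -2}.
Verification: at each break x_0, at least two indices attain the minimum of min_i(a_i + i · x_0).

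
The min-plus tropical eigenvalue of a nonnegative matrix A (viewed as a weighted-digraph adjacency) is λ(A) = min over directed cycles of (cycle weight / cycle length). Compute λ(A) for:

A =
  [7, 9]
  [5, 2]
λ(A) = 2

Enumerate directed cycles and compute their means (weight / length). Sample:
  cycle 0 → 0: weight = 7, length = 1, mean = 7/1 ≈ 7.000
  cycle 1 → 1: weight = 2, length = 1, mean = 2/1 ≈ 2.000
  cycle 0 → 1 → 0: weight = 14, length = 2, mean = 14/2 ≈ 7.000
  cycle 1 → 0 → 1: weight = 14, length = 2, mean = 14/2 ≈ 7.000
Minimum mean = 2.000, attained e.g. along the cycle 1 → 1 with weight 2 and length 1. So λ(A) = 2/1 = 2.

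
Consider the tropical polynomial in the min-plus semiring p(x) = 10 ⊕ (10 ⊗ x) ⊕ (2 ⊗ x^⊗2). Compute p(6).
p(6) = 10

A tropical monomial a ⊗ x^⊗i evaluates to a + i · x. Evaluating each term at x = 6:
  Term 0 contributes 10 + 0 · 6 = 10
  Term 1 contributes 10 + 1 · 6 = 16
  Term 2 contributes 2 + 2 · 6 = 14
p(6) = ⊕ of these = min[10, 16, 14] = 10.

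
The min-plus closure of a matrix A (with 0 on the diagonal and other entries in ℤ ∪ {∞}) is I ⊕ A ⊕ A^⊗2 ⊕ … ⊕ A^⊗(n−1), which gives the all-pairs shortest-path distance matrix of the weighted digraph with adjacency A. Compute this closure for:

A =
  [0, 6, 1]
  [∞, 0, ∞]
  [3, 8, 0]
Closure =
  [0, 6, 1]
  [∞, 0, ∞]
  [3, 8, 0]

This is the Floyd-Warshall all-pairs shortest-path computation. For each intermediate vertex k = 0, 1, …, 2, update dist[i][j] ← min(dist[i][j], dist[i][k] + dist[k][j]). The final matrix gives, for each (i, j), the minimum total weight of any directed path from i to j (possibly empty when i = j).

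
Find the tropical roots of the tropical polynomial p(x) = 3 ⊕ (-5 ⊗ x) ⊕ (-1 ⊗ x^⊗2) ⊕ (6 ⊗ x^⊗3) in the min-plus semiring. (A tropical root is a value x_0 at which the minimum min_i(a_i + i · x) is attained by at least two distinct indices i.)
Roots: {-7, -4, 8}

Each tropical root is a break point of the lower envelope of the lines y = a_i + i · x (there are 4 lines, with slopes 0, 1, ..., 3). Only the lines that attain the minimum somewhere contribute to roots; other lines are dominated. Here the surviving (envelope) indices are i = 3, i = 2, i = 1, i = 0.
Intersections between consecutive envelope lines give the roots: for adjacent envelope indices i < j the intersection is x = (a_i − a_j) / (j − i). Reading off the sorted break points: {-7, -4, 8}.
Verification: at each break x_0, at least two indices attain the minimum of min_i(a_i + i · x_0).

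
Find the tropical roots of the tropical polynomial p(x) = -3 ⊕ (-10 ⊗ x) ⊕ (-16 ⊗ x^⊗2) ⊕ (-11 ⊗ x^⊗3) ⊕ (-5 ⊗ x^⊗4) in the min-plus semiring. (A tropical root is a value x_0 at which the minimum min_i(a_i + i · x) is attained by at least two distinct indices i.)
Roots: {-6, -5, 6, 7}

Each tropical root is a break point of the lower envelope of the lines y = a_i + i · x (there are 5 lines, with slopes 0, 1, ..., 4). Only the lines that attain the minimum somewhere contribute to roots; other lines are dominated. Here the surviving (envelope) indices are i = 4, i = 3, i = 2, i = 1, i = 0.
Intersections between consecutive envelope lines give the roots: for adjacent envelope indices i < j the intersection is x = (a_i − a_j) / (j − i). Reading off the sorted break points: {-6, -5, 6, 7}.
Verification: at each break x_0, at least two indices attain the minimum of min_i(a_i + i · x_0).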